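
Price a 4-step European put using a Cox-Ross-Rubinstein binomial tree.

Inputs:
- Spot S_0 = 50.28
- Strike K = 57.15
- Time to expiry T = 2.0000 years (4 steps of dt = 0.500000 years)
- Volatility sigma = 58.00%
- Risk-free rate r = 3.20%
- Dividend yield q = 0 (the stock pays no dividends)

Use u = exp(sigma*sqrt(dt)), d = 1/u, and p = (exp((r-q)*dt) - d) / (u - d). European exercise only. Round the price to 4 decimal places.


dt = T/N = 0.500000
u = exp(sigma*sqrt(dt)) = 1.507002; d = 1/u = 0.663569
p = (exp((r-q)*dt) - d) / (u - d) = 0.418006
Discount per step: exp(-r*dt) = 0.984127
Stock lattice S(k, i) with i counting down-moves:
  k=0: S(0,0) = 50.2800
  k=1: S(1,0) = 75.7720; S(1,1) = 33.3643
  k=2: S(2,0) = 114.1886; S(2,1) = 50.2800; S(2,2) = 22.1395
  k=3: S(3,0) = 172.0824; S(3,1) = 75.7720; S(3,2) = 33.3643; S(3,3) = 14.6911
  k=4: S(4,0) = 259.3284; S(4,1) = 114.1886; S(4,2) = 50.2800; S(4,3) = 22.1395; S(4,4) = 9.7486
Terminal payoffs V(N, i) = max(K - S_T, 0):
  V(4,0) = 0.000000; V(4,1) = 0.000000; V(4,2) = 6.870000; V(4,3) = 35.010496; V(4,4) = 47.401439
Backward induction: V(k, i) = exp(-r*dt) * [p * V(k+1, i) + (1-p) * V(k+1, i+1)].
  V(3,0) = exp(-r*dt) * [p*0.000000 + (1-p)*0.000000] = 0.000000
  V(3,1) = exp(-r*dt) * [p*0.000000 + (1-p)*6.870000] = 3.934838
  V(3,2) = exp(-r*dt) * [p*6.870000 + (1-p)*35.010496] = 22.878610
  V(3,3) = exp(-r*dt) * [p*35.010496 + (1-p)*47.401439] = 41.551781
  V(2,0) = exp(-r*dt) * [p*0.000000 + (1-p)*3.934838] = 2.253705
  V(2,1) = exp(-r*dt) * [p*3.934838 + (1-p)*22.878610] = 14.722553
  V(2,2) = exp(-r*dt) * [p*22.878610 + (1-p)*41.551781] = 33.210647
  V(1,0) = exp(-r*dt) * [p*2.253705 + (1-p)*14.722553] = 9.359547
  V(1,1) = exp(-r*dt) * [p*14.722553 + (1-p)*33.210647] = 25.078045
  V(0,0) = exp(-r*dt) * [p*9.359547 + (1-p)*25.078045] = 18.213860

Answer: Price = V(0,0) = 18.2139


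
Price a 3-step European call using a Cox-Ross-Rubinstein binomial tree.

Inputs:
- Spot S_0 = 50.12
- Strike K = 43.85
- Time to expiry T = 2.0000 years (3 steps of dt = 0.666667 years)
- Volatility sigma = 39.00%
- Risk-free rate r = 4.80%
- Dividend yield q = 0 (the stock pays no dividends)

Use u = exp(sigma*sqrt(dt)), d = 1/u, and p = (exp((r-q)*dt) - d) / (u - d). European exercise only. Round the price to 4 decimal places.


Answer: Price = V(0,0) = 16.2396

Derivation:
dt = T/N = 0.666667
u = exp(sigma*sqrt(dt)) = 1.374972; d = 1/u = 0.727287
p = (exp((r-q)*dt) - d) / (u - d) = 0.471263
Discount per step: exp(-r*dt) = 0.968507
Stock lattice S(k, i) with i counting down-moves:
  k=0: S(0,0) = 50.1200
  k=1: S(1,0) = 68.9136; S(1,1) = 36.4516
  k=2: S(2,0) = 94.7543; S(2,1) = 50.1200; S(2,2) = 26.5108
  k=3: S(3,0) = 130.2846; S(3,1) = 68.9136; S(3,2) = 36.4516; S(3,3) = 19.2810
Terminal payoffs V(N, i) = max(S_T - K, 0):
  V(3,0) = 86.434579; V(3,1) = 25.063617; V(3,2) = 0.000000; V(3,3) = 0.000000
Backward induction: V(k, i) = exp(-r*dt) * [p * V(k+1, i) + (1-p) * V(k+1, i+1)].
  V(2,0) = exp(-r*dt) * [p*86.434579 + (1-p)*25.063617] = 52.285309
  V(2,1) = exp(-r*dt) * [p*25.063617 + (1-p)*0.000000] = 11.439575
  V(2,2) = exp(-r*dt) * [p*0.000000 + (1-p)*0.000000] = 0.000000
  V(1,0) = exp(-r*dt) * [p*52.285309 + (1-p)*11.439575] = 29.722178
  V(1,1) = exp(-r*dt) * [p*11.439575 + (1-p)*0.000000] = 5.221269
  V(0,0) = exp(-r*dt) * [p*29.722178 + (1-p)*5.221269] = 16.239576


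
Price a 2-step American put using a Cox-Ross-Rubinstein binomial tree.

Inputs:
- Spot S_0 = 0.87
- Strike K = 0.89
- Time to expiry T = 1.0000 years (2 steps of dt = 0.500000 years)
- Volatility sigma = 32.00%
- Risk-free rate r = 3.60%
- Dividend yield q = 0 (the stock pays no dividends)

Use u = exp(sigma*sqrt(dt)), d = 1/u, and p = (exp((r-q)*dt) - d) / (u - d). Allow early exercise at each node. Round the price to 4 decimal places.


dt = T/N = 0.500000
u = exp(sigma*sqrt(dt)) = 1.253919; d = 1/u = 0.797499
p = (exp((r-q)*dt) - d) / (u - d) = 0.483466
Discount per step: exp(-r*dt) = 0.982161
Stock lattice S(k, i) with i counting down-moves:
  k=0: S(0,0) = 0.8700
  k=1: S(1,0) = 1.0909; S(1,1) = 0.6938
  k=2: S(2,0) = 1.3679; S(2,1) = 0.8700; S(2,2) = 0.5533
Terminal payoffs V(N, i) = max(K - S_T, 0):
  V(2,0) = 0.000000; V(2,1) = 0.020000; V(2,2) = 0.336675
Backward induction: V(k, i) = exp(-r*dt) * [p * V(k+1, i) + (1-p) * V(k+1, i+1)]; then take max(V_cont, immediate exercise) for American.
  V(1,0) = exp(-r*dt) * [p*0.000000 + (1-p)*0.020000] = 0.010146; exercise = 0.000000; V(1,0) = max -> 0.010146
  V(1,1) = exp(-r*dt) * [p*0.020000 + (1-p)*0.336675] = 0.180299; exercise = 0.196176; V(1,1) = max -> 0.196176
  V(0,0) = exp(-r*dt) * [p*0.010146 + (1-p)*0.196176] = 0.104342; exercise = 0.020000; V(0,0) = max -> 0.104342

Answer: Price = V(0,0) = 0.1043


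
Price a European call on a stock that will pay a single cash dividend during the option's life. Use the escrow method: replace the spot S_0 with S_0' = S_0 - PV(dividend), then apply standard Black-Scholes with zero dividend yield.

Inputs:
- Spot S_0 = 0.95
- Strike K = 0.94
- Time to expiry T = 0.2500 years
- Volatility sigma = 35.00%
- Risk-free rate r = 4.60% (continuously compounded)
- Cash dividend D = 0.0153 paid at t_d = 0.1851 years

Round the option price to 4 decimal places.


Answer: Price = 0.0678

Derivation:
PV(D) = D * exp(-r * t_d) = 0.0153 * 0.99152155 = 0.01517028
S_0' = S_0 - PV(D) = 0.9500 - 0.01517028 = 0.93482972
d1 = (ln(S_0'/K) + (r + sigma^2/2)*T) / (sigma*sqrt(T)) = 0.12169726
d2 = d1 - sigma*sqrt(T) = -0.05330274
exp(-rT) = 0.98856587
N(d1) = 0.54843061; N(d2) = 0.47874535
C = S_0' * N(d1) - K * exp(-rT) * N(d2) = 0.93482972 * 0.54843061 - 0.9400 * 0.98856587 * 0.47874535 = 0.0678


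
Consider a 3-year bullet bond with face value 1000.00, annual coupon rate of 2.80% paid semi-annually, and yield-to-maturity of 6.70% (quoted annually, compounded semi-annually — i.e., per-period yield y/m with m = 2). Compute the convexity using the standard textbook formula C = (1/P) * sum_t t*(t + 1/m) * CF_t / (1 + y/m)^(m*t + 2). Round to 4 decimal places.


Answer: Convexity = 9.3582

Derivation:
Coupon per period c = face * coupon_rate / m = 14.000000
Periods per year m = 2; per-period yield y/m = 0.033500
Number of cashflows N = 6
Cashflows (t years, CF_t, discount factor 1/(1+y/m)^(m*t), PV):
  t = 0.5000: CF_t = 14.000000, DF = 0.967586, PV = 13.546202
  t = 1.0000: CF_t = 14.000000, DF = 0.936222, PV = 13.107114
  t = 1.5000: CF_t = 14.000000, DF = 0.905876, PV = 12.682258
  t = 2.0000: CF_t = 14.000000, DF = 0.876512, PV = 12.271174
  t = 2.5000: CF_t = 14.000000, DF = 0.848101, PV = 11.873415
  t = 3.0000: CF_t = 1014.000000, DF = 0.820611, PV = 832.099132
Price P = sum_t PV_t = 895.579295
Convexity numerator sum_t t*(t + 1/m) * CF_t / (1+y/m)^(m*t + 2):
  t = 0.5000: term = 6.341129
  t = 1.0000: term = 18.406761
  t = 1.5000: term = 35.620244
  t = 2.0000: term = 57.442741
  t = 2.5000: term = 83.371177
  t = 3.0000: term = 8179.813585
Convexity = (1/P) * sum = 8380.995636 / 895.579295 = 9.358184


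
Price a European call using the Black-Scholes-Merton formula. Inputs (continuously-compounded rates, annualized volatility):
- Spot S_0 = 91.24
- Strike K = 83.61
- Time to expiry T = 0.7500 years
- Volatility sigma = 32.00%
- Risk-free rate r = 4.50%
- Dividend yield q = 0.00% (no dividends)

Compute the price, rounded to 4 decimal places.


Answer: Price = 15.5680

Derivation:
d1 = (ln(S/K) + (r - q + 0.5*sigma^2) * T) / (sigma * sqrt(T)) = 0.57547485
d2 = d1 - sigma * sqrt(T) = 0.29834672
exp(-rT) = 0.96681318; exp(-qT) = 1.00000000
C = S_0 * exp(-qT) * N(d1) - K * exp(-rT) * N(d2)
N(d1) = 0.71751490; N(d2) = 0.61728072
C = 91.2400 * 1.00000000 * 0.71751490 - 83.6100 * 0.96681318 * 0.61728072 = 15.5680


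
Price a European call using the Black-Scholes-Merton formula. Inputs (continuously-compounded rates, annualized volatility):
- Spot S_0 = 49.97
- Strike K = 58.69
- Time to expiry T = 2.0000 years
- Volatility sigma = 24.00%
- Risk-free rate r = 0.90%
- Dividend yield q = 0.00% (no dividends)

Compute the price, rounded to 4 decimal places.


Answer: Price = 4.0398

Derivation:
d1 = (ln(S/K) + (r - q + 0.5*sigma^2) * T) / (sigma * sqrt(T)) = -0.25116000
d2 = d1 - sigma * sqrt(T) = -0.59057125
exp(-rT) = 0.98216103; exp(-qT) = 1.00000000
C = S_0 * exp(-qT) * N(d1) - K * exp(-rT) * N(d2)
N(d1) = 0.40084521; N(d2) = 0.27740387
C = 49.9700 * 1.00000000 * 0.40084521 - 58.6900 * 0.98216103 * 0.27740387 = 4.0398


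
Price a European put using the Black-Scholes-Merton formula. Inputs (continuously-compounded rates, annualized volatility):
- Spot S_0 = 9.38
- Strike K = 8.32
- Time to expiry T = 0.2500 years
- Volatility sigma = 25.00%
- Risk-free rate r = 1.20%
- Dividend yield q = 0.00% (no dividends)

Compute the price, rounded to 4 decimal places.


Answer: Price = 0.0947

Derivation:
d1 = (ln(S/K) + (r - q + 0.5*sigma^2) * T) / (sigma * sqrt(T)) = 1.04584007
d2 = d1 - sigma * sqrt(T) = 0.92084007
exp(-rT) = 0.99700450; exp(-qT) = 1.00000000
P = K * exp(-rT) * N(-d2) - S_0 * exp(-qT) * N(-d1)
N(-d1) = 0.14781744; N(-d2) = 0.17856697
P = 8.3200 * 0.99700450 * 0.17856697 - 9.3800 * 1.00000000 * 0.14781744 = 0.0947


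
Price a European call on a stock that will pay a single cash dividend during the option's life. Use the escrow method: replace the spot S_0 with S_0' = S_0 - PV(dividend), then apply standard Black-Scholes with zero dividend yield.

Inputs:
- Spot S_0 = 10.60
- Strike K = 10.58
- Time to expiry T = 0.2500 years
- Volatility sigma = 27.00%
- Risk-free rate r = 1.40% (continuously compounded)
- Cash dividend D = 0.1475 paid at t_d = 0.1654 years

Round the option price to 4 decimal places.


Answer: Price = 0.5210

Derivation:
PV(D) = D * exp(-r * t_d) = 0.1475 * 0.99768708 = 0.14715884
S_0' = S_0 - PV(D) = 10.6000 - 0.14715884 = 10.45284116
d1 = (ln(S_0'/K) + (r + sigma^2/2)*T) / (sigma*sqrt(T)) = 0.00385849
d2 = d1 - sigma*sqrt(T) = -0.13114151
exp(-rT) = 0.99650612
N(d1) = 0.50153931; N(d2) = 0.44783168
C = S_0' * N(d1) - K * exp(-rT) * N(d2) = 10.45284116 * 0.50153931 - 10.5800 * 0.99650612 * 0.44783168 = 0.5210


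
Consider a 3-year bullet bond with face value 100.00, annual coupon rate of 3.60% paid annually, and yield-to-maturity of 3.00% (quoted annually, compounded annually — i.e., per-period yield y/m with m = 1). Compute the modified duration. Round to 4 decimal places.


Answer: Modified duration = 2.8135

Derivation:
Coupon per period c = face * coupon_rate / m = 3.600000
Periods per year m = 1; per-period yield y/m = 0.030000
Number of cashflows N = 3
Cashflows (t years, CF_t, discount factor 1/(1+y/m)^(m*t), PV):
  t = 1.0000: CF_t = 3.600000, DF = 0.970874, PV = 3.495146
  t = 2.0000: CF_t = 3.600000, DF = 0.942596, PV = 3.393345
  t = 3.0000: CF_t = 103.600000, DF = 0.915142, PV = 94.808676
Price P = sum_t PV_t = 101.697167
First compute Macaulay numerator sum_t t * PV_t:
  t * PV_t at t = 1.0000: 3.495146
  t * PV_t at t = 2.0000: 6.786691
  t * PV_t at t = 3.0000: 284.426028
Macaulay duration D = 294.707864 / 101.697167 = 2.897897
Modified duration = D / (1 + y/m) = 2.897897 / (1 + 0.030000) = 2.813492


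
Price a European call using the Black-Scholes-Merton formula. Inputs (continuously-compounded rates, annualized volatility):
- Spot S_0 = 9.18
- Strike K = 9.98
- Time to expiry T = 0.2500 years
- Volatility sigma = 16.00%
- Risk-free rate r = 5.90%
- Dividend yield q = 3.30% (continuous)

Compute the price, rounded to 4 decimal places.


Answer: Price = 0.0676

Derivation:
d1 = (ln(S/K) + (r - q + 0.5*sigma^2) * T) / (sigma * sqrt(T)) = -0.92319857
d2 = d1 - sigma * sqrt(T) = -1.00319857
exp(-rT) = 0.98535825; exp(-qT) = 0.99178394
C = S_0 * exp(-qT) * N(d1) - K * exp(-rT) * N(d2)
N(d1) = 0.17795187; N(d2) = 0.15788253
C = 9.1800 * 0.99178394 * 0.17795187 - 9.9800 * 0.98535825 * 0.15788253 = 0.0676


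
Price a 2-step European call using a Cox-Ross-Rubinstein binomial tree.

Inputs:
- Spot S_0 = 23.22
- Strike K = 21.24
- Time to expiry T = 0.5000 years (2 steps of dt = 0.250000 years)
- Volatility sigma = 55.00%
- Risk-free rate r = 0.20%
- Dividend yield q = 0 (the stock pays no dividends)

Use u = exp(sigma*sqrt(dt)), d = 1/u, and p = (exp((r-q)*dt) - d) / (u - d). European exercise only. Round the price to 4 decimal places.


dt = T/N = 0.250000
u = exp(sigma*sqrt(dt)) = 1.316531; d = 1/u = 0.759572
p = (exp((r-q)*dt) - d) / (u - d) = 0.432578
Discount per step: exp(-r*dt) = 0.999500
Stock lattice S(k, i) with i counting down-moves:
  k=0: S(0,0) = 23.2200
  k=1: S(1,0) = 30.5698; S(1,1) = 17.6373
  k=2: S(2,0) = 40.2461; S(2,1) = 23.2200; S(2,2) = 13.3968
Terminal payoffs V(N, i) = max(S_T - K, 0):
  V(2,0) = 19.006135; V(2,1) = 1.980000; V(2,2) = 0.000000
Backward induction: V(k, i) = exp(-r*dt) * [p * V(k+1, i) + (1-p) * V(k+1, i+1)].
  V(1,0) = exp(-r*dt) * [p*19.006135 + (1-p)*1.980000] = 9.340460
  V(1,1) = exp(-r*dt) * [p*1.980000 + (1-p)*0.000000] = 0.856076
  V(0,0) = exp(-r*dt) * [p*9.340460 + (1-p)*0.856076] = 4.523971

Answer: Price = V(0,0) = 4.5240


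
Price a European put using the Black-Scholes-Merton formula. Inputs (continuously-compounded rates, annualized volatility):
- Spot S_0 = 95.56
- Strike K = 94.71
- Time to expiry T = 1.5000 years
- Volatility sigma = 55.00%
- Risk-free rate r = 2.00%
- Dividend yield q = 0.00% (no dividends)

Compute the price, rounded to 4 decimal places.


Answer: Price = 22.9366

Derivation:
d1 = (ln(S/K) + (r - q + 0.5*sigma^2) * T) / (sigma * sqrt(T)) = 0.39460498
d2 = d1 - sigma * sqrt(T) = -0.27900470
exp(-rT) = 0.97044553; exp(-qT) = 1.00000000
P = K * exp(-rT) * N(-d2) - S_0 * exp(-qT) * N(-d1)
N(-d1) = 0.34656722; N(-d2) = 0.60987939
P = 94.7100 * 0.97044553 * 0.60987939 - 95.5600 * 1.00000000 * 0.34656722 = 22.9366


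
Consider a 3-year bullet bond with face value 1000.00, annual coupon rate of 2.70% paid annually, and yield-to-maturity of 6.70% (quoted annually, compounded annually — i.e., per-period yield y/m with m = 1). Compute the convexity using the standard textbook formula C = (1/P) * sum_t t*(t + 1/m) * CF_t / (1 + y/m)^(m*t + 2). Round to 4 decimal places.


Answer: Convexity = 10.1521

Derivation:
Coupon per period c = face * coupon_rate / m = 27.000000
Periods per year m = 1; per-period yield y/m = 0.067000
Number of cashflows N = 3
Cashflows (t years, CF_t, discount factor 1/(1+y/m)^(m*t), PV):
  t = 1.0000: CF_t = 27.000000, DF = 0.937207, PV = 25.304592
  t = 2.0000: CF_t = 27.000000, DF = 0.878357, PV = 23.715644
  t = 3.0000: CF_t = 1027.000000, DF = 0.823203, PV = 845.429086
Price P = sum_t PV_t = 894.449323
Convexity numerator sum_t t*(t + 1/m) * CF_t / (1+y/m)^(m*t + 2):
  t = 1.0000: term = 44.452941
  t = 2.0000: term = 124.984840
  t = 3.0000: term = 8911.064609
Convexity = (1/P) * sum = 9080.502390 / 894.449323 = 10.152059


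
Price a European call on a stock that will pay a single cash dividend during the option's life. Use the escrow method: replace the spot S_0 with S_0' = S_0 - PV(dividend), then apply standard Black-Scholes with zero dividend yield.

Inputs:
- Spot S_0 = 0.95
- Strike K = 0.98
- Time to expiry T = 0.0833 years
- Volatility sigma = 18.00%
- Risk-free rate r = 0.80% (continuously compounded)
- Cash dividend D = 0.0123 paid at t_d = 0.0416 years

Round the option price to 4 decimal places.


Answer: Price = 0.0056

Derivation:
PV(D) = D * exp(-r * t_d) = 0.0123 * 0.99966726 = 0.01229591
S_0' = S_0 - PV(D) = 0.9500 - 0.01229591 = 0.93770409
d1 = (ln(S_0'/K) + (r + sigma^2/2)*T) / (sigma*sqrt(T)) = -0.81042083
d2 = d1 - sigma*sqrt(T) = -0.86237196
exp(-rT) = 0.99933382
N(d1) = 0.20884918; N(d2) = 0.19424143
C = S_0' * N(d1) - K * exp(-rT) * N(d2) = 0.93770409 * 0.20884918 - 0.9800 * 0.99933382 * 0.19424143 = 0.0056


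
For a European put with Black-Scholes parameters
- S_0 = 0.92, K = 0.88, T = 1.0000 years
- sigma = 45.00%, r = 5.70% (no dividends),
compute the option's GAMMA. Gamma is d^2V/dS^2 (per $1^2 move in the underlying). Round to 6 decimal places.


Answer: Gamma = 0.870662

Derivation:
d1 = 0.4504483613; d2 = 0.0004483613
phi(d1) = 0.3604541927; exp(-qT) = 1.0000000000; exp(-rT) = 0.9445940694
Gamma = exp(-qT) * phi(d1) / (S * sigma * sqrt(T)) = 1.0000000000 * 0.3604541927 / (0.9200 * 0.4500 * 1.0000000000) = 0.870662


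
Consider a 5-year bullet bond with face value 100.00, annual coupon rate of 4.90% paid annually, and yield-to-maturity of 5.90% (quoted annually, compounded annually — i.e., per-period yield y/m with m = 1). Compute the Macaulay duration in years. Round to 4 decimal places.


Coupon per period c = face * coupon_rate / m = 4.900000
Periods per year m = 1; per-period yield y/m = 0.059000
Number of cashflows N = 5
Cashflows (t years, CF_t, discount factor 1/(1+y/m)^(m*t), PV):
  t = 1.0000: CF_t = 4.900000, DF = 0.944287, PV = 4.627007
  t = 2.0000: CF_t = 4.900000, DF = 0.891678, PV = 4.369222
  t = 3.0000: CF_t = 4.900000, DF = 0.842000, PV = 4.125800
  t = 4.0000: CF_t = 4.900000, DF = 0.795090, PV = 3.895940
  t = 5.0000: CF_t = 104.900000, DF = 0.750793, PV = 78.758183
Price P = sum_t PV_t = 95.776152
Macaulay numerator sum_t t * PV_t:
  t * PV_t at t = 1.0000: 4.627007
  t * PV_t at t = 2.0000: 8.738445
  t * PV_t at t = 3.0000: 12.377401
  t * PV_t at t = 4.0000: 15.583759
  t * PV_t at t = 5.0000: 393.790915
Macaulay duration D = (sum_t t * PV_t) / P = 435.117526 / 95.776152 = 4.543068

Answer: Macaulay duration = 4.5431 years


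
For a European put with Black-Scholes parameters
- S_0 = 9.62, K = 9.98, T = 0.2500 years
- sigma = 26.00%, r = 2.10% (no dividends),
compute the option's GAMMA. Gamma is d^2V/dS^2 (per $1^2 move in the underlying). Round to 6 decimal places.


Answer: Gamma = 0.314030

Derivation:
d1 = -0.1772217357; d2 = -0.3072217357
phi(d1) = 0.3927263166; exp(-qT) = 1.0000000000; exp(-rT) = 0.9947637572
Gamma = exp(-qT) * phi(d1) / (S * sigma * sqrt(T)) = 1.0000000000 * 0.3927263166 / (9.6200 * 0.2600 * 0.5000000000) = 0.314030


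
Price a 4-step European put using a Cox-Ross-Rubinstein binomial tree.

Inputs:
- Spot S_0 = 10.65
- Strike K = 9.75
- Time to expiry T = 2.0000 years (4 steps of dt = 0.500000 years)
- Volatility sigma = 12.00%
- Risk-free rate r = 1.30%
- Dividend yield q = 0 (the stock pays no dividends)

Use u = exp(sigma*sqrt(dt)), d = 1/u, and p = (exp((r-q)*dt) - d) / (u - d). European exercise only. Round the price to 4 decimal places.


Answer: Price = V(0,0) = 0.2876

Derivation:
dt = T/N = 0.500000
u = exp(sigma*sqrt(dt)) = 1.088557; d = 1/u = 0.918647
p = (exp((r-q)*dt) - d) / (u - d) = 0.517180
Discount per step: exp(-r*dt) = 0.993521
Stock lattice S(k, i) with i counting down-moves:
  k=0: S(0,0) = 10.6500
  k=1: S(1,0) = 11.5931; S(1,1) = 9.7836
  k=2: S(2,0) = 12.6198; S(2,1) = 10.6500; S(2,2) = 8.9877
  k=3: S(3,0) = 13.7373; S(3,1) = 11.5931; S(3,2) = 9.7836; S(3,3) = 8.2565
  k=4: S(4,0) = 14.9539; S(4,1) = 12.6198; S(4,2) = 10.6500; S(4,3) = 8.9877; S(4,4) = 7.5848
Terminal payoffs V(N, i) = max(K - S_T, 0):
  V(4,0) = 0.000000; V(4,1) = 0.000000; V(4,2) = 0.000000; V(4,3) = 0.762324; V(4,4) = 2.165182
Backward induction: V(k, i) = exp(-r*dt) * [p * V(k+1, i) + (1-p) * V(k+1, i+1)].
  V(3,0) = exp(-r*dt) * [p*0.000000 + (1-p)*0.000000] = 0.000000
  V(3,1) = exp(-r*dt) * [p*0.000000 + (1-p)*0.000000] = 0.000000
  V(3,2) = exp(-r*dt) * [p*0.000000 + (1-p)*0.762324] = 0.365681
  V(3,3) = exp(-r*dt) * [p*0.762324 + (1-p)*2.165182] = 1.430325
  V(2,0) = exp(-r*dt) * [p*0.000000 + (1-p)*0.000000] = 0.000000
  V(2,1) = exp(-r*dt) * [p*0.000000 + (1-p)*0.365681] = 0.175414
  V(2,2) = exp(-r*dt) * [p*0.365681 + (1-p)*1.430325] = 0.874013
  V(1,0) = exp(-r*dt) * [p*0.000000 + (1-p)*0.175414] = 0.084145
  V(1,1) = exp(-r*dt) * [p*0.175414 + (1-p)*0.874013] = 0.509390
  V(0,0) = exp(-r*dt) * [p*0.084145 + (1-p)*0.509390] = 0.287586


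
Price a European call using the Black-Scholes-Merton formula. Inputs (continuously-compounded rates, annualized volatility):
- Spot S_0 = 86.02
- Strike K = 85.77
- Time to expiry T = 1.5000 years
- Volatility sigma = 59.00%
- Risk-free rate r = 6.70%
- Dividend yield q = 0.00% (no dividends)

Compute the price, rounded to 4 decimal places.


d1 = (ln(S/K) + (r - q + 0.5*sigma^2) * T) / (sigma * sqrt(T)) = 0.50440880
d2 = d1 - sigma * sqrt(T) = -0.21819068
exp(-rT) = 0.90438511; exp(-qT) = 1.00000000
C = S_0 * exp(-qT) * N(d1) - K * exp(-rT) * N(d2)
N(d1) = 0.69301293; N(d2) = 0.41364027
C = 86.0200 * 1.00000000 * 0.69301293 - 85.7700 * 0.90438511 * 0.41364027 = 27.5273

Answer: Price = 27.5273


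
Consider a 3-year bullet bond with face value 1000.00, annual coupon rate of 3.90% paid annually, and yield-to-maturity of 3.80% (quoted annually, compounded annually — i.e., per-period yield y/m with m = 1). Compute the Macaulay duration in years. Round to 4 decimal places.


Coupon per period c = face * coupon_rate / m = 39.000000
Periods per year m = 1; per-period yield y/m = 0.038000
Number of cashflows N = 3
Cashflows (t years, CF_t, discount factor 1/(1+y/m)^(m*t), PV):
  t = 1.0000: CF_t = 39.000000, DF = 0.963391, PV = 37.572254
  t = 2.0000: CF_t = 39.000000, DF = 0.928122, PV = 36.196777
  t = 3.0000: CF_t = 1039.000000, DF = 0.894145, PV = 929.016627
Price P = sum_t PV_t = 1002.785659
Macaulay numerator sum_t t * PV_t:
  t * PV_t at t = 1.0000: 37.572254
  t * PV_t at t = 2.0000: 72.393554
  t * PV_t at t = 3.0000: 2787.049882
Macaulay duration D = (sum_t t * PV_t) / P = 2897.015690 / 1002.785659 = 2.888968

Answer: Macaulay duration = 2.8890 years


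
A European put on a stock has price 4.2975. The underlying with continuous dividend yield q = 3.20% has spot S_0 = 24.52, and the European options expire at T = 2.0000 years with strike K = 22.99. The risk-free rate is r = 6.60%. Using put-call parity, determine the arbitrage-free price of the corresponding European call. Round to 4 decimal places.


Answer: Call price = 7.1503

Derivation:
Put-call parity: C - P = S_0 * exp(-qT) - K * exp(-rT).
S_0 * exp(-qT) = 24.5200 * 0.93800500 = 22.99988259
K * exp(-rT) = 22.9900 * 0.87634100 = 20.14707948
C = P + S*exp(-qT) - K*exp(-rT)
C = 4.2975 + 22.99988259 - 20.14707948 = 7.1503


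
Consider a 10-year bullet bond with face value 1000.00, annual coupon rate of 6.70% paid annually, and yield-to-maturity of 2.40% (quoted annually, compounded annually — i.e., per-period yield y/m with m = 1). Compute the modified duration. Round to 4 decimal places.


Coupon per period c = face * coupon_rate / m = 67.000000
Periods per year m = 1; per-period yield y/m = 0.024000
Number of cashflows N = 10
Cashflows (t years, CF_t, discount factor 1/(1+y/m)^(m*t), PV):
  t = 1.0000: CF_t = 67.000000, DF = 0.976562, PV = 65.429688
  t = 2.0000: CF_t = 67.000000, DF = 0.953674, PV = 63.896179
  t = 3.0000: CF_t = 67.000000, DF = 0.931323, PV = 62.398612
  t = 4.0000: CF_t = 67.000000, DF = 0.909495, PV = 60.936145
  t = 5.0000: CF_t = 67.000000, DF = 0.888178, PV = 59.507954
  t = 6.0000: CF_t = 67.000000, DF = 0.867362, PV = 58.113236
  t = 7.0000: CF_t = 67.000000, DF = 0.847033, PV = 56.751207
  t = 8.0000: CF_t = 67.000000, DF = 0.827181, PV = 55.421101
  t = 9.0000: CF_t = 67.000000, DF = 0.807794, PV = 54.122169
  t = 10.0000: CF_t = 1067.000000, DF = 0.788861, PV = 841.714586
Price P = sum_t PV_t = 1378.290878
First compute Macaulay numerator sum_t t * PV_t:
  t * PV_t at t = 1.0000: 65.429688
  t * PV_t at t = 2.0000: 127.792358
  t * PV_t at t = 3.0000: 187.195837
  t * PV_t at t = 4.0000: 243.744580
  t * PV_t at t = 5.0000: 297.539771
  t * PV_t at t = 6.0000: 348.679419
  t * PV_t at t = 7.0000: 397.258452
  t * PV_t at t = 8.0000: 443.368808
  t * PV_t at t = 9.0000: 487.099521
  t * PV_t at t = 10.0000: 8417.145859
Macaulay duration D = 11015.254293 / 1378.290878 = 7.991966
Modified duration = D / (1 + y/m) = 7.991966 / (1 + 0.024000) = 7.804655

Answer: Modified duration = 7.8047


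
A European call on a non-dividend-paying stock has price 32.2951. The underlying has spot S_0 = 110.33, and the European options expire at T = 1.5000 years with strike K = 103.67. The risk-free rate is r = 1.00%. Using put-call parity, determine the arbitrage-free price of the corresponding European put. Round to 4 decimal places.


Answer: Put price = 24.0917

Derivation:
Put-call parity: C - P = S_0 * exp(-qT) - K * exp(-rT).
S_0 * exp(-qT) = 110.3300 * 1.00000000 = 110.33000000
K * exp(-rT) = 103.6700 * 0.98511194 = 102.12655478
P = C - S*exp(-qT) + K*exp(-rT)
P = 32.2951 - 110.33000000 + 102.12655478 = 24.0917


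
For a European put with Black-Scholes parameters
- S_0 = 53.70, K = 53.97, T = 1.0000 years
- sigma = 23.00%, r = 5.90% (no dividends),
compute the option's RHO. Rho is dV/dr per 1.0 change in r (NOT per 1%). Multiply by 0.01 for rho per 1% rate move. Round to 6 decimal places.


Answer: Rho = -23.014819

Derivation:
d1 = 0.3497159343; d2 = 0.1197159343
phi(d1) = 0.3752776412; exp(-qT) = 1.0000000000; exp(-rT) = 0.9427067692
N(-d2) = 0.4523540887
Rho = -K*T*exp(-rT)*N(-d2) = -53.9700 * 1.0000 * 0.9427067692 * 0.4523540887 = -23.014819


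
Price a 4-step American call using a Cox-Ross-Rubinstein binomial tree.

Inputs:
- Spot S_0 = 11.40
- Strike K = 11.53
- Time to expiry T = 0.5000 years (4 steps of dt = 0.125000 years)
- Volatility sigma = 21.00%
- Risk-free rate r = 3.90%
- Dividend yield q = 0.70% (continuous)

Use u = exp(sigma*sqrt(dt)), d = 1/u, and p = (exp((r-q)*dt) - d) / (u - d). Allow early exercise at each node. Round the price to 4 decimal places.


Answer: Price = V(0,0) = 0.6793

Derivation:
dt = T/N = 0.125000
u = exp(sigma*sqrt(dt)) = 1.077072; d = 1/u = 0.928443
p = (exp((r-q)*dt) - d) / (u - d) = 0.508414
Discount per step: exp(-r*dt) = 0.995137
Stock lattice S(k, i) with i counting down-moves:
  k=0: S(0,0) = 11.4000
  k=1: S(1,0) = 12.2786; S(1,1) = 10.5843
  k=2: S(2,0) = 13.2250; S(2,1) = 11.4000; S(2,2) = 9.8269
  k=3: S(3,0) = 14.2442; S(3,1) = 12.2786; S(3,2) = 10.5843; S(3,3) = 9.1237
  k=4: S(4,0) = 15.3421; S(4,1) = 13.2250; S(4,2) = 11.4000; S(4,3) = 9.8269; S(4,4) = 8.4708
Terminal payoffs V(N, i) = max(S_T - K, 0):
  V(4,0) = 3.812062; V(4,1) = 1.694958; V(4,2) = 0.000000; V(4,3) = 0.000000; V(4,4) = 0.000000
Backward induction: V(k, i) = exp(-r*dt) * [p * V(k+1, i) + (1-p) * V(k+1, i+1)]; then take max(V_cont, immediate exercise) for American.
  V(3,0) = exp(-r*dt) * [p*3.812062 + (1-p)*1.694958] = 2.757845; exercise = 2.714231; V(3,0) = max -> 2.757845
  V(3,1) = exp(-r*dt) * [p*1.694958 + (1-p)*0.000000] = 0.857549; exercise = 0.748620; V(3,1) = max -> 0.857549
  V(3,2) = exp(-r*dt) * [p*0.000000 + (1-p)*0.000000] = 0.000000; exercise = 0.000000; V(3,2) = max -> 0.000000
  V(3,3) = exp(-r*dt) * [p*0.000000 + (1-p)*0.000000] = 0.000000; exercise = 0.000000; V(3,3) = max -> 0.000000
  V(2,0) = exp(-r*dt) * [p*2.757845 + (1-p)*0.857549] = 1.814816; exercise = 1.694958; V(2,0) = max -> 1.814816
  V(2,1) = exp(-r*dt) * [p*0.857549 + (1-p)*0.000000] = 0.433869; exercise = 0.000000; V(2,1) = max -> 0.433869
  V(2,2) = exp(-r*dt) * [p*0.000000 + (1-p)*0.000000] = 0.000000; exercise = 0.000000; V(2,2) = max -> 0.000000
  V(1,0) = exp(-r*dt) * [p*1.814816 + (1-p)*0.433869] = 1.130437; exercise = 0.748620; V(1,0) = max -> 1.130437
  V(1,1) = exp(-r*dt) * [p*0.433869 + (1-p)*0.000000] = 0.219512; exercise = 0.000000; V(1,1) = max -> 0.219512
  V(0,0) = exp(-r*dt) * [p*1.130437 + (1-p)*0.219512] = 0.679319; exercise = 0.000000; V(0,0) = max -> 0.679319


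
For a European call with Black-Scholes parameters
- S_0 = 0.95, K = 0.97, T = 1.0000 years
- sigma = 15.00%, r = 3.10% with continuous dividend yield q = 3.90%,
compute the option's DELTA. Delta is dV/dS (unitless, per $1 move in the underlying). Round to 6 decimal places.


Answer: Delta = 0.436000

Derivation:
d1 = -0.1172272460; d2 = -0.2672272460
phi(d1) = 0.3962104986; exp(-qT) = 0.9617507091; exp(-rT) = 0.9694755731
N(d1) = 0.4533399883
Delta = exp(-qT) * N(d1) = 0.9617507091 * 0.4533399883 = 0.436000


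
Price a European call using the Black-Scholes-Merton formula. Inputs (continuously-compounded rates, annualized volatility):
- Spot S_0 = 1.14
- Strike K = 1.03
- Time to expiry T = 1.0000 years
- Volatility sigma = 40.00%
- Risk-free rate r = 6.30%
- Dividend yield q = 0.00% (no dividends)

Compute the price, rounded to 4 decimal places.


Answer: Price = 0.2672

Derivation:
d1 = (ln(S/K) + (r - q + 0.5*sigma^2) * T) / (sigma * sqrt(T)) = 0.61117365
d2 = d1 - sigma * sqrt(T) = 0.21117365
exp(-rT) = 0.93894347; exp(-qT) = 1.00000000
C = S_0 * exp(-qT) * N(d1) - K * exp(-rT) * N(d2)
N(d1) = 0.72945769; N(d2) = 0.58362411
C = 1.1400 * 1.00000000 * 0.72945769 - 1.0300 * 0.93894347 * 0.58362411 = 0.2672


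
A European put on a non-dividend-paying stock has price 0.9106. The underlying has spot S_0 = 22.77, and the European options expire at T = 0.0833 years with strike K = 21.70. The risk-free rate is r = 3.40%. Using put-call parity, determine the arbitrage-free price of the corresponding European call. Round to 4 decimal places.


Answer: Call price = 2.0420

Derivation:
Put-call parity: C - P = S_0 * exp(-qT) - K * exp(-rT).
S_0 * exp(-qT) = 22.7700 * 1.00000000 = 22.77000000
K * exp(-rT) = 21.7000 * 0.99717181 = 21.63862821
C = P + S*exp(-qT) - K*exp(-rT)
C = 0.9106 + 22.77000000 - 21.63862821 = 2.0420


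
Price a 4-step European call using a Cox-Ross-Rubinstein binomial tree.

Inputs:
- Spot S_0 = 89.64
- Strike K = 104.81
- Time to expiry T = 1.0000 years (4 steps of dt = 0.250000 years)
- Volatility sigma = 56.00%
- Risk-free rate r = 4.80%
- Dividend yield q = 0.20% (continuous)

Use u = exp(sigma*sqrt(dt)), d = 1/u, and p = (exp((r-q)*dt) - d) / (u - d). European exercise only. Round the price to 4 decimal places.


Answer: Price = V(0,0) = 16.6909

Derivation:
dt = T/N = 0.250000
u = exp(sigma*sqrt(dt)) = 1.323130; d = 1/u = 0.755784
p = (exp((r-q)*dt) - d) / (u - d) = 0.450841
Discount per step: exp(-r*dt) = 0.988072
Stock lattice S(k, i) with i counting down-moves:
  k=0: S(0,0) = 89.6400
  k=1: S(1,0) = 118.6054; S(1,1) = 67.7485
  k=2: S(2,0) = 156.9303; S(2,1) = 89.6400; S(2,2) = 51.2032
  k=3: S(3,0) = 207.6391; S(3,1) = 118.6054; S(3,2) = 67.7485; S(3,3) = 38.6985
  k=4: S(4,0) = 274.7335; S(4,1) = 156.9303; S(4,2) = 89.6400; S(4,3) = 51.2032; S(4,4) = 29.2477
Terminal payoffs V(N, i) = max(S_T - K, 0):
  V(4,0) = 169.923531; V(4,1) = 52.120283; V(4,2) = 0.000000; V(4,3) = 0.000000; V(4,4) = 0.000000
Backward induction: V(k, i) = exp(-r*dt) * [p * V(k+1, i) + (1-p) * V(k+1, i+1)].
  V(3,0) = exp(-r*dt) * [p*169.923531 + (1-p)*52.120283] = 103.975546
  V(3,1) = exp(-r*dt) * [p*52.120283 + (1-p)*0.000000] = 23.217649
  V(3,2) = exp(-r*dt) * [p*0.000000 + (1-p)*0.000000] = 0.000000
  V(3,3) = exp(-r*dt) * [p*0.000000 + (1-p)*0.000000] = 0.000000
  V(2,0) = exp(-r*dt) * [p*103.975546 + (1-p)*23.217649] = 58.915344
  V(2,1) = exp(-r*dt) * [p*23.217649 + (1-p)*0.000000] = 10.342600
  V(2,2) = exp(-r*dt) * [p*0.000000 + (1-p)*0.000000] = 0.000000
  V(1,0) = exp(-r*dt) * [p*58.915344 + (1-p)*10.342600] = 31.856583
  V(1,1) = exp(-r*dt) * [p*10.342600 + (1-p)*0.000000] = 4.607244
  V(0,0) = exp(-r*dt) * [p*31.856583 + (1-p)*4.607244] = 16.690855


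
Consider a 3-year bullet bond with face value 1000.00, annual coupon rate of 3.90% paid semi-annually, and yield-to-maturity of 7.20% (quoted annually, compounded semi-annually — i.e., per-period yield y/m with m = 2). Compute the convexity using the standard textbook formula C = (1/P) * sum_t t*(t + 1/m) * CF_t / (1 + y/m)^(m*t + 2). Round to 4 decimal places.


Coupon per period c = face * coupon_rate / m = 19.500000
Periods per year m = 2; per-period yield y/m = 0.036000
Number of cashflows N = 6
Cashflows (t years, CF_t, discount factor 1/(1+y/m)^(m*t), PV):
  t = 0.5000: CF_t = 19.500000, DF = 0.965251, PV = 18.822394
  t = 1.0000: CF_t = 19.500000, DF = 0.931709, PV = 18.168334
  t = 1.5000: CF_t = 19.500000, DF = 0.899333, PV = 17.537002
  t = 2.0000: CF_t = 19.500000, DF = 0.868082, PV = 16.927608
  t = 2.5000: CF_t = 19.500000, DF = 0.837917, PV = 16.339390
  t = 3.0000: CF_t = 1019.500000, DF = 0.808801, PV = 824.572217
Price P = sum_t PV_t = 912.366944
Convexity numerator sum_t t*(t + 1/m) * CF_t / (1+y/m)^(m*t + 2):
  t = 0.5000: term = 8.768501
  t = 1.0000: term = 25.391412
  t = 1.5000: term = 49.018169
  t = 2.0000: term = 78.858059
  t = 2.5000: term = 114.176726
  t = 3.0000: term = 8066.747923
Convexity = (1/P) * sum = 8342.960790 / 912.366944 = 9.144304

Answer: Convexity = 9.1443


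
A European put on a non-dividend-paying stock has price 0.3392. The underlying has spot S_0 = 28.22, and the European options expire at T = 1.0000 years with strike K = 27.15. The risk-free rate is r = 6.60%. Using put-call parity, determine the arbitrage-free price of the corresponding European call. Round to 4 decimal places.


Answer: Call price = 3.1432

Derivation:
Put-call parity: C - P = S_0 * exp(-qT) - K * exp(-rT).
S_0 * exp(-qT) = 28.2200 * 1.00000000 = 28.22000000
K * exp(-rT) = 27.1500 * 0.93613086 = 25.41595297
C = P + S*exp(-qT) - K*exp(-rT)
C = 0.3392 + 28.22000000 - 25.41595297 = 3.1432


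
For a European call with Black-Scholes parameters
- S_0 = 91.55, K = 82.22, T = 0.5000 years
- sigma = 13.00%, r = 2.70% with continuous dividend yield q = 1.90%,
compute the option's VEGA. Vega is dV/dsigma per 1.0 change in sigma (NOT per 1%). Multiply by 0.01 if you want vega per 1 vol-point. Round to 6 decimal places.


Answer: Vega = 11.583864

Derivation:
d1 = 1.2587772371; d2 = 1.1668533556
phi(d1) = 0.1806491368; exp(-qT) = 0.9905449824; exp(-rT) = 0.9865907163
Vega = S * exp(-qT) * phi(d1) * sqrt(T) = 91.5500 * 0.9905449824 * 0.1806491368 * 0.7071067812 = 11.583864


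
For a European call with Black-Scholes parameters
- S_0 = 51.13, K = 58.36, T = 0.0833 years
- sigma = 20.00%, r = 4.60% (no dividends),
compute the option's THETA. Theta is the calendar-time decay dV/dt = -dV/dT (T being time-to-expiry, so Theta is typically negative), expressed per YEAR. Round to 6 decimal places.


d1 = -2.1960130832; d2 = -2.2537365620
phi(d1) = 0.0357868324; exp(-qT) = 1.0000000000; exp(-rT) = 0.9961755320
Theta = -S*exp(-qT)*phi(d1)*sigma/(2*sqrt(T)) - r*K*exp(-rT)*N(d2) + q*S*exp(-qT)*N(d1)
N(d1) = 0.0140455035; N(d2) = 0.0121063729; sqrt(T) = 0.2886173938
Term 1 = -51.1300 * 1.0000000000 * 0.0357868324 * 0.2000 / (2 * 0.2886173938) = -0.6339814508
Term 2 = -0.0460 * 58.3600 * 0.9961755320 * 0.0121063729 = -0.0323759881
Term 3 = 0 (no dividend yield, q = 0)
Theta = -0.6339814508 + (-0.0323759881) + (0.0000000000) = -0.666357

Answer: Theta = -0.666357


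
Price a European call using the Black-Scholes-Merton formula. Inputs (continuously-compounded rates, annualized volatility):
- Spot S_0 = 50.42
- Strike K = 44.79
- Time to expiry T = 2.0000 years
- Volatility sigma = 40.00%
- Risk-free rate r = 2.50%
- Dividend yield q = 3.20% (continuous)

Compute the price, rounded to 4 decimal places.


d1 = (ln(S/K) + (r - q + 0.5*sigma^2) * T) / (sigma * sqrt(T)) = 0.46740292
d2 = d1 - sigma * sqrt(T) = -0.09828250
exp(-rT) = 0.95122942; exp(-qT) = 0.93800500
C = S_0 * exp(-qT) * N(d1) - K * exp(-rT) * N(d2)
N(d1) = 0.67989418; N(d2) = 0.46085399
C = 50.4200 * 0.93800500 * 0.67989418 - 44.7900 * 0.95122942 * 0.46085399 = 12.5201

Answer: Price = 12.5201


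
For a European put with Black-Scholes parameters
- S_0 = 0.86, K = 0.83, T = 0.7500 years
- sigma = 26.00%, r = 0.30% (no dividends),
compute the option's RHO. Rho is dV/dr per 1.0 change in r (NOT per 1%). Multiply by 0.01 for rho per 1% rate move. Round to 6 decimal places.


d1 = 0.2802666428; d2 = 0.0551000378
phi(d1) = 0.3835776395; exp(-qT) = 1.0000000000; exp(-rT) = 0.9977525294
N(-d2) = 0.4780293830
Rho = -K*T*exp(-rT)*N(-d2) = -0.8300 * 0.7500 * 0.9977525294 * 0.4780293830 = -0.296905

Answer: Rho = -0.296905


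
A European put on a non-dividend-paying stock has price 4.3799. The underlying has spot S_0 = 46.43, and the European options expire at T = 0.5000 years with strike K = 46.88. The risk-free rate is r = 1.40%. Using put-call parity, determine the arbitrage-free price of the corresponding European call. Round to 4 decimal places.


Put-call parity: C - P = S_0 * exp(-qT) - K * exp(-rT).
S_0 * exp(-qT) = 46.4300 * 1.00000000 = 46.43000000
K * exp(-rT) = 46.8800 * 0.99302444 = 46.55298588
C = P + S*exp(-qT) - K*exp(-rT)
C = 4.3799 + 46.43000000 - 46.55298588 = 4.2569

Answer: Call price = 4.2569


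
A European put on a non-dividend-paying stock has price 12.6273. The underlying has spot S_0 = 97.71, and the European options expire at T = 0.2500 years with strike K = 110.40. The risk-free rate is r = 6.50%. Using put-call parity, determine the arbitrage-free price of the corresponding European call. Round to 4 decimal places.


Put-call parity: C - P = S_0 * exp(-qT) - K * exp(-rT).
S_0 * exp(-qT) = 97.7100 * 1.00000000 = 97.71000000
K * exp(-rT) = 110.4000 * 0.98388132 = 108.62049762
C = P + S*exp(-qT) - K*exp(-rT)
C = 12.6273 + 97.71000000 - 108.62049762 = 1.7168

Answer: Call price = 1.7168


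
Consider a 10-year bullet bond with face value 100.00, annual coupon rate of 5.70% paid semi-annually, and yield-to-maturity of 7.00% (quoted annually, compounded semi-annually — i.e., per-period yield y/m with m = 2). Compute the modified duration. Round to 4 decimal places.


Answer: Modified duration = 7.3690

Derivation:
Coupon per period c = face * coupon_rate / m = 2.850000
Periods per year m = 2; per-period yield y/m = 0.035000
Number of cashflows N = 20
Cashflows (t years, CF_t, discount factor 1/(1+y/m)^(m*t), PV):
  t = 0.5000: CF_t = 2.850000, DF = 0.966184, PV = 2.753623
  t = 1.0000: CF_t = 2.850000, DF = 0.933511, PV = 2.660505
  t = 1.5000: CF_t = 2.850000, DF = 0.901943, PV = 2.570537
  t = 2.0000: CF_t = 2.850000, DF = 0.871442, PV = 2.483610
  t = 2.5000: CF_t = 2.850000, DF = 0.841973, PV = 2.399624
  t = 3.0000: CF_t = 2.850000, DF = 0.813501, PV = 2.318477
  t = 3.5000: CF_t = 2.850000, DF = 0.785991, PV = 2.240074
  t = 4.0000: CF_t = 2.850000, DF = 0.759412, PV = 2.164323
  t = 4.5000: CF_t = 2.850000, DF = 0.733731, PV = 2.091133
  t = 5.0000: CF_t = 2.850000, DF = 0.708919, PV = 2.020419
  t = 5.5000: CF_t = 2.850000, DF = 0.684946, PV = 1.952095
  t = 6.0000: CF_t = 2.850000, DF = 0.661783, PV = 1.886082
  t = 6.5000: CF_t = 2.850000, DF = 0.639404, PV = 1.822302
  t = 7.0000: CF_t = 2.850000, DF = 0.617782, PV = 1.760678
  t = 7.5000: CF_t = 2.850000, DF = 0.596891, PV = 1.701138
  t = 8.0000: CF_t = 2.850000, DF = 0.576706, PV = 1.643612
  t = 8.5000: CF_t = 2.850000, DF = 0.557204, PV = 1.588031
  t = 9.0000: CF_t = 2.850000, DF = 0.538361, PV = 1.534329
  t = 9.5000: CF_t = 2.850000, DF = 0.520156, PV = 1.482444
  t = 10.0000: CF_t = 102.850000, DF = 0.502566, PV = 51.688901
Price P = sum_t PV_t = 90.761938
First compute Macaulay numerator sum_t t * PV_t:
  t * PV_t at t = 0.5000: 1.376812
  t * PV_t at t = 1.0000: 2.660505
  t * PV_t at t = 1.5000: 3.855805
  t * PV_t at t = 2.0000: 4.967221
  t * PV_t at t = 2.5000: 5.999059
  t * PV_t at t = 3.0000: 6.955431
  t * PV_t at t = 3.5000: 7.840260
  t * PV_t at t = 4.0000: 8.657292
  t * PV_t at t = 4.5000: 9.410100
  t * PV_t at t = 5.0000: 10.102093
  t * PV_t at t = 5.5000: 10.736524
  t * PV_t at t = 6.0000: 11.316494
  t * PV_t at t = 6.5000: 11.844962
  t * PV_t at t = 7.0000: 12.324747
  t * PV_t at t = 7.5000: 12.758537
  t * PV_t at t = 8.0000: 13.148895
  t * PV_t at t = 8.5000: 13.498262
  t * PV_t at t = 9.0000: 13.808963
  t * PV_t at t = 9.5000: 14.083215
  t * PV_t at t = 10.0000: 516.889012
Macaulay duration D = 692.234188 / 90.761938 = 7.626922
Modified duration = D / (1 + y/m) = 7.626922 / (1 + 0.035000) = 7.369006


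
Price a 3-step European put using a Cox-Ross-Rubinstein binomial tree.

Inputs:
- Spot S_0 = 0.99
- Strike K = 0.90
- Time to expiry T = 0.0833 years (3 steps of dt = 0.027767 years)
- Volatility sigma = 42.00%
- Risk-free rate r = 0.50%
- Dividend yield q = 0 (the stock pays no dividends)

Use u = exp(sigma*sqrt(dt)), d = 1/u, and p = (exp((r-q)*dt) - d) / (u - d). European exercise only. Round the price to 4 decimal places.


Answer: Price = V(0,0) = 0.0134

Derivation:
dt = T/N = 0.027767
u = exp(sigma*sqrt(dt)) = 1.072493; d = 1/u = 0.932407
p = (exp((r-q)*dt) - d) / (u - d) = 0.483502
Discount per step: exp(-r*dt) = 0.999861
Stock lattice S(k, i) with i counting down-moves:
  k=0: S(0,0) = 0.9900
  k=1: S(1,0) = 1.0618; S(1,1) = 0.9231
  k=2: S(2,0) = 1.1387; S(2,1) = 0.9900; S(2,2) = 0.8607
  k=3: S(3,0) = 1.2213; S(3,1) = 1.0618; S(3,2) = 0.9231; S(3,3) = 0.8025
Terminal payoffs V(N, i) = max(K - S_T, 0):
  V(3,0) = 0.000000; V(3,1) = 0.000000; V(3,2) = 0.000000; V(3,3) = 0.097488
Backward induction: V(k, i) = exp(-r*dt) * [p * V(k+1, i) + (1-p) * V(k+1, i+1)].
  V(2,0) = exp(-r*dt) * [p*0.000000 + (1-p)*0.000000] = 0.000000
  V(2,1) = exp(-r*dt) * [p*0.000000 + (1-p)*0.000000] = 0.000000
  V(2,2) = exp(-r*dt) * [p*0.000000 + (1-p)*0.097488] = 0.050345
  V(1,0) = exp(-r*dt) * [p*0.000000 + (1-p)*0.000000] = 0.000000
  V(1,1) = exp(-r*dt) * [p*0.000000 + (1-p)*0.050345] = 0.026000
  V(0,0) = exp(-r*dt) * [p*0.000000 + (1-p)*0.026000] = 0.013427
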